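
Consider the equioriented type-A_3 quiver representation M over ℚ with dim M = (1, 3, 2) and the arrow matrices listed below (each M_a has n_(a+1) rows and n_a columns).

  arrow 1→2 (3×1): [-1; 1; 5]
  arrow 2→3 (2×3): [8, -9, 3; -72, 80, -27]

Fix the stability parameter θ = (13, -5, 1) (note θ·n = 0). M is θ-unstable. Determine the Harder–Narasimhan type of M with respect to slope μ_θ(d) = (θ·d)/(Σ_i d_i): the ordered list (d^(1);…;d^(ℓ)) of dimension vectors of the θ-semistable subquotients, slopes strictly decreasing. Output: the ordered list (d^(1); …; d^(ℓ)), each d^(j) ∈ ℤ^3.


Interval decomposition of M: I[1,3], I[2,2], I[2,3].
HN type (ℓ=3): μ^(1)=3; μ^(2)=1; μ^(3)=-5

((1, 1, 1); (0, 0, 1); (0, 2, 0))


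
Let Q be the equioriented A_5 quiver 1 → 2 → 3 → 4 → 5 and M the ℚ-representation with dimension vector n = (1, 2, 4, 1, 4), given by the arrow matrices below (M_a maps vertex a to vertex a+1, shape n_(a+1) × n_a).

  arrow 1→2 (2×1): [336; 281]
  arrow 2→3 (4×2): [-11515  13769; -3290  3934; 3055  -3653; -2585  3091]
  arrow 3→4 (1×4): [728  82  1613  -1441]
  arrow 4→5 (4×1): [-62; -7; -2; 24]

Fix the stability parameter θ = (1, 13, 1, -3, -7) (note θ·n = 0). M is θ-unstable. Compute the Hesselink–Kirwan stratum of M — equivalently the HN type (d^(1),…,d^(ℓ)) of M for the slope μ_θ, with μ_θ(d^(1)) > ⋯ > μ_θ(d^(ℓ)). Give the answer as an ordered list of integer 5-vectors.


Interval decomposition of M: I[1,3], I[2,2], I[3,3]^2, I[3,5], I[5,5]^3.
HN type (ℓ=5): μ^(1)=13; μ^(2)=7; μ^(3)=1; μ^(4)=-3; μ^(5)=-7

((0, 1, 0, 0, 0); (0, 1, 1, 0, 0); (1, 0, 2, 0, 0); (0, 0, 1, 1, 1); (0, 0, 0, 0, 3))


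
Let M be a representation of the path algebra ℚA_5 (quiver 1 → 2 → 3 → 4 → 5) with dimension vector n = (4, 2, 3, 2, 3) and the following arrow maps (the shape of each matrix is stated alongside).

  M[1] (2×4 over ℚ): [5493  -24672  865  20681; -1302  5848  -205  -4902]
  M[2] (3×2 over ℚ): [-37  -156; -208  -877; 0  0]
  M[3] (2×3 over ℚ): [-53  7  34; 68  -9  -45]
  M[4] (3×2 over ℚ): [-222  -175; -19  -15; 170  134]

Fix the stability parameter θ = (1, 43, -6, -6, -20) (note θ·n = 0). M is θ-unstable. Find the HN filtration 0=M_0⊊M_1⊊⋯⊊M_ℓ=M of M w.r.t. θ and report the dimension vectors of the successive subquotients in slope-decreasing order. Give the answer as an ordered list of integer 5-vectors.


Via rank(M_{q-1}∘⋯∘M_p): M ≅ I[1,1]^2, I[1,5]^2, I[3,3], I[5,5].
μ_θ-semistable layers: μ^(1)=11/4; μ^(2)=1; μ^(3)=-6; μ^(4)=-20

((0, 2, 2, 2, 2); (4, 0, 0, 0, 0); (0, 0, 1, 0, 0); (0, 0, 0, 0, 1))


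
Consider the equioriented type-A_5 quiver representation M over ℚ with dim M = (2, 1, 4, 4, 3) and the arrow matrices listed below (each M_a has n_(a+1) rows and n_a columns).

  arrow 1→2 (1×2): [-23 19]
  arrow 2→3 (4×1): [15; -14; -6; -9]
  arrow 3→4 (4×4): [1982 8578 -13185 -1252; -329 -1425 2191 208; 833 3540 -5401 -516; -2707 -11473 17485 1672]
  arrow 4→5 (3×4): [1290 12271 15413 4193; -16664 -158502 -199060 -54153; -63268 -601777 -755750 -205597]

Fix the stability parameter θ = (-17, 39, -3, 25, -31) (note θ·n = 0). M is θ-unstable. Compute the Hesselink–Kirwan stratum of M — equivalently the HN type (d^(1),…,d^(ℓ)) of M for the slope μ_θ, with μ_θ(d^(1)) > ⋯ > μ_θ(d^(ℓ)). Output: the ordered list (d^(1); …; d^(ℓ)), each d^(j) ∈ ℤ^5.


Interval decomposition of M: I[1,1], I[1,5], I[3,3], I[3,4], I[3,5], I[4,5].
HN type (ℓ=4): μ^(1)=25; μ^(2)=15/2; μ^(3)=-3; μ^(4)=-17

((0, 0, 0, 1, 0); (0, 1, 1, 1, 1); (0, 0, 3, 2, 2); (2, 0, 0, 0, 0))


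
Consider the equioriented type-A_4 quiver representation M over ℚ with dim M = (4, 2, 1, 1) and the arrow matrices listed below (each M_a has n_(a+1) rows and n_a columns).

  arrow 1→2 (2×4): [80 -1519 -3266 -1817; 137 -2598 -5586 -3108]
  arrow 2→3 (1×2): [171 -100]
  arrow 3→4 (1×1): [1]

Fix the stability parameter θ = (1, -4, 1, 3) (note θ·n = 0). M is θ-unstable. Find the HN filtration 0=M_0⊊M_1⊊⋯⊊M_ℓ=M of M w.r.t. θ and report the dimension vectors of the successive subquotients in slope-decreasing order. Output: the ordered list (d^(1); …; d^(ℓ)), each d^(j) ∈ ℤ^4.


Barcode: M ≅ I[1,1]^2, I[1,2], I[1,4]. HN layers by μ_θ (3 steps, strictly decreasing):
  μ^(1)=3; μ^(2)=1; μ^(3)=-3/2

((0, 0, 0, 1); (2, 0, 1, 0); (2, 2, 0, 0))


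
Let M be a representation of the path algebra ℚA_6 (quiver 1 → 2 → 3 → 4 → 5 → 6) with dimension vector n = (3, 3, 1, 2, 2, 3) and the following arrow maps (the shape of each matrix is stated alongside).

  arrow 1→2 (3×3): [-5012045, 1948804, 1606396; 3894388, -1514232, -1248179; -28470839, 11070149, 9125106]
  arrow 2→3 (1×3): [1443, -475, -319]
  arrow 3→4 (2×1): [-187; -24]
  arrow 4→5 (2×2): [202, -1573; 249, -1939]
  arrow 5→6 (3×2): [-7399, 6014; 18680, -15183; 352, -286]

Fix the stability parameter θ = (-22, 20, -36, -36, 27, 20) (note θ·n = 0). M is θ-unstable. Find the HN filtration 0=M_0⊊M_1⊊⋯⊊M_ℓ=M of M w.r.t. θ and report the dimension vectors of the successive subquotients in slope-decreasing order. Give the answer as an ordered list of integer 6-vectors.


Barcode: M ≅ I[1,2]^2, I[1,6], I[4,6], I[6,6]. HN layers by μ_θ (5 steps, strictly decreasing):
  μ^(1)=47/2; μ^(2)=20; μ^(3)=-52/3; μ^(4)=-22; μ^(5)=-36

((0, 0, 0, 0, 2, 2); (0, 2, 0, 0, 0, 1); (0, 1, 1, 1, 0, 0); (3, 0, 0, 0, 0, 0); (0, 0, 0, 1, 0, 0))


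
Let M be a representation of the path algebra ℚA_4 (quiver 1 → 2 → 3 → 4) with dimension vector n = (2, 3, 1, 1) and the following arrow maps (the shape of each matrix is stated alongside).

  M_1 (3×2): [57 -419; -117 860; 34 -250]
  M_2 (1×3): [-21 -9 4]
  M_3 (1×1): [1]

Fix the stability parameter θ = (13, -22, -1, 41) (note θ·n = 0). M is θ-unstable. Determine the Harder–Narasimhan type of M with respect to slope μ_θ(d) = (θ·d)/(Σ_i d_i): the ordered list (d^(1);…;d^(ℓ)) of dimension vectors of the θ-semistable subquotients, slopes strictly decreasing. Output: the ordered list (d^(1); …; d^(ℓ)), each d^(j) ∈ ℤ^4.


Barcode: M ≅ I[1,2], I[1,4], I[2,2]. HN layers by μ_θ (4 steps, strictly decreasing):
  μ^(1)=41; μ^(2)=-1; μ^(3)=-9/2; μ^(4)=-22

((0, 0, 0, 1); (0, 0, 1, 0); (2, 2, 0, 0); (0, 1, 0, 0))


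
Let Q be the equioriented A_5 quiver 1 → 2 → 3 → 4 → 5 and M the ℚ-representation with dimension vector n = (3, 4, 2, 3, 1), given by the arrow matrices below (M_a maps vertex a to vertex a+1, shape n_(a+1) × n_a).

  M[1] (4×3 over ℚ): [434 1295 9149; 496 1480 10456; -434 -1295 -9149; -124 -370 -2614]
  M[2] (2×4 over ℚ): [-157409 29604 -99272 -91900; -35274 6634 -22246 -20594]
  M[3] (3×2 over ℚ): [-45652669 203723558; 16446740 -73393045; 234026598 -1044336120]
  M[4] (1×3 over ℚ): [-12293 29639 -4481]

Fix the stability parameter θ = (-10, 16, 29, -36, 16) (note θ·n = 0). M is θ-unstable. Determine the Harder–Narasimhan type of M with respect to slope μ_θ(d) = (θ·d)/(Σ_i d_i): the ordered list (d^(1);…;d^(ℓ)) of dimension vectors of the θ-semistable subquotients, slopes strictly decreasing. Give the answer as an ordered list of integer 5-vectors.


Via rank(M_{q-1}∘⋯∘M_p): M ≅ I[1,1]^2, I[1,5], I[2,2]^2, I[2,4], I[4,4].
μ_θ-semistable layers: μ^(1)=16; μ^(2)=3; μ^(3)=-10; μ^(4)=-36

((0, 2, 0, 0, 1); (0, 2, 2, 2, 0); (3, 0, 0, 0, 0); (0, 0, 0, 1, 0))


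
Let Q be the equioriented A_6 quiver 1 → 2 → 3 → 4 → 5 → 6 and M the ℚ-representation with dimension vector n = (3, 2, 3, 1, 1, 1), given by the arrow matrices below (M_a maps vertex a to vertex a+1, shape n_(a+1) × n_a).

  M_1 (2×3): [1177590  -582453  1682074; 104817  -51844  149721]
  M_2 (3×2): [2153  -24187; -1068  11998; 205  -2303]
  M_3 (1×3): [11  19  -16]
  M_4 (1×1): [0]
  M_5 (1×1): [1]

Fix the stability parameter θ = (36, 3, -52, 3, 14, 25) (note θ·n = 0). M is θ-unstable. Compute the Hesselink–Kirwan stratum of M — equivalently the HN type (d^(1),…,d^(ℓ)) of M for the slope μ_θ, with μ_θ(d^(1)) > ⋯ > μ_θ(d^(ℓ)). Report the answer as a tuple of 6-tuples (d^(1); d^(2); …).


Barcode: M ≅ I[1,1], I[1,3], I[1,4], I[3,3], I[5,6]. HN layers by μ_θ (6 steps, strictly decreasing):
  μ^(1)=36; μ^(2)=25; μ^(3)=14; μ^(4)=3; μ^(5)=-13/3; μ^(6)=-52

((1, 0, 0, 0, 0, 0); (0, 0, 0, 0, 0, 1); (0, 0, 0, 0, 1, 0); (0, 0, 0, 1, 0, 0); (2, 2, 2, 0, 0, 0); (0, 0, 1, 0, 0, 0))


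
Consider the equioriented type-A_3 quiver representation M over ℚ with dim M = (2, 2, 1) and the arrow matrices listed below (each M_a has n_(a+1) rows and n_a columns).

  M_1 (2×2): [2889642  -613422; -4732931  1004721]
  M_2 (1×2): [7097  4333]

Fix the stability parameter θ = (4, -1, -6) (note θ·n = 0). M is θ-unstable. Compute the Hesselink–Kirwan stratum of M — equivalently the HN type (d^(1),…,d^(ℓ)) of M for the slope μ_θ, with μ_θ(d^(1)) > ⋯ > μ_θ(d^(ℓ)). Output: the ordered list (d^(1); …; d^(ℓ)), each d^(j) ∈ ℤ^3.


Barcode: M ≅ I[1,1], I[1,3], I[2,2]. HN layers by μ_θ (2 steps, strictly decreasing):
  μ^(1)=4; μ^(2)=-1

((1, 0, 0); (1, 2, 1))


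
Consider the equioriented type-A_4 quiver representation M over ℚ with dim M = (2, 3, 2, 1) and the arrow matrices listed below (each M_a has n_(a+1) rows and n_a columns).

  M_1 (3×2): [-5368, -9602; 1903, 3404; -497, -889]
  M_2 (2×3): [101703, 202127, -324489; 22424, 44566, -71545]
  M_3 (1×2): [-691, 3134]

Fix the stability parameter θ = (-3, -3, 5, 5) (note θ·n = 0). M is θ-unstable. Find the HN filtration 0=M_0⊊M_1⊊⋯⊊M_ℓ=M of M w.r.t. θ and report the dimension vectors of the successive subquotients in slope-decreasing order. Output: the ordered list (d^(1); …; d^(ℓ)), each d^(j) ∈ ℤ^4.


Barcode: M ≅ I[1,3], I[1,4], I[2,2]. HN layers by μ_θ (2 steps, strictly decreasing):
  μ^(1)=5; μ^(2)=-3

((0, 0, 2, 1); (2, 3, 0, 0))


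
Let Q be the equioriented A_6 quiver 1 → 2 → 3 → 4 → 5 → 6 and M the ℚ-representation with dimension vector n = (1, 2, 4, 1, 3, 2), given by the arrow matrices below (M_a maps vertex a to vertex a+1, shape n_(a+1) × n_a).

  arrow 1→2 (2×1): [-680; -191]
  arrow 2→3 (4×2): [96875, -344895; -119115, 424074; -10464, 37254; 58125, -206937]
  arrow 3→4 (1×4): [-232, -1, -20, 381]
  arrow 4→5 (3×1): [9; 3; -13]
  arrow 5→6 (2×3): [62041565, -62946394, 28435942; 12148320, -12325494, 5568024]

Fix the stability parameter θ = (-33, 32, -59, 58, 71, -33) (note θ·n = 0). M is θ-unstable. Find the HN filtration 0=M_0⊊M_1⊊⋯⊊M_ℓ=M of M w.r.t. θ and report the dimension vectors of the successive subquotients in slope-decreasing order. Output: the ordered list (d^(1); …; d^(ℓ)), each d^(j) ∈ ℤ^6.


Barcode: M ≅ I[1,6], I[2,3], I[3,3]^2, I[5,5], I[5,6]. HN layers by μ_θ (6 steps, strictly decreasing):
  μ^(1)=71; μ^(2)=32; μ^(3)=19; μ^(4)=-27/2; μ^(5)=-33; μ^(6)=-59

((0, 0, 0, 0, 1, 0); (0, 0, 0, 1, 1, 1); (0, 0, 0, 0, 1, 1); (0, 2, 2, 0, 0, 0); (1, 0, 0, 0, 0, 0); (0, 0, 2, 0, 0, 0))


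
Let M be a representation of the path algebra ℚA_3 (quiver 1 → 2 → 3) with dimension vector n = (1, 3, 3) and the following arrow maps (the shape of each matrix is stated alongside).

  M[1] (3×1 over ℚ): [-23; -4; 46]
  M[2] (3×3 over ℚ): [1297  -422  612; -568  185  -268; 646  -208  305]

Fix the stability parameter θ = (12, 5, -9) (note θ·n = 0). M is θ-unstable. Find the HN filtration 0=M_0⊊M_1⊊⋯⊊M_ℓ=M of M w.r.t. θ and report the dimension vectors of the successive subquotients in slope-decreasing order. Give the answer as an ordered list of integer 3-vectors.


Via rank(M_{q-1}∘⋯∘M_p): M ≅ I[1,3], I[2,3]^2.
μ_θ-semistable layers: μ^(1)=8/3; μ^(2)=-2

((1, 1, 1); (0, 2, 2))


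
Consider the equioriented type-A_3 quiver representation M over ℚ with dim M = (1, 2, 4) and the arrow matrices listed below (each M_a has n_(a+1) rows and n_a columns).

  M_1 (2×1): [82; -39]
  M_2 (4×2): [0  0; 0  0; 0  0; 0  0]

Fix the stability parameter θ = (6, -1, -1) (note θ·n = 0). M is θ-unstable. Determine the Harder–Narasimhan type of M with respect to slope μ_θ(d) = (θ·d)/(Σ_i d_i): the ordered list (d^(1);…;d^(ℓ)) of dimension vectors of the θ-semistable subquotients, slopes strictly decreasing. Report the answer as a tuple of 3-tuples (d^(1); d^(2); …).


Via rank(M_{q-1}∘⋯∘M_p): M ≅ I[1,2], I[2,2], I[3,3]^4.
μ_θ-semistable layers: μ^(1)=5/2; μ^(2)=-1

((1, 1, 0); (0, 1, 4))


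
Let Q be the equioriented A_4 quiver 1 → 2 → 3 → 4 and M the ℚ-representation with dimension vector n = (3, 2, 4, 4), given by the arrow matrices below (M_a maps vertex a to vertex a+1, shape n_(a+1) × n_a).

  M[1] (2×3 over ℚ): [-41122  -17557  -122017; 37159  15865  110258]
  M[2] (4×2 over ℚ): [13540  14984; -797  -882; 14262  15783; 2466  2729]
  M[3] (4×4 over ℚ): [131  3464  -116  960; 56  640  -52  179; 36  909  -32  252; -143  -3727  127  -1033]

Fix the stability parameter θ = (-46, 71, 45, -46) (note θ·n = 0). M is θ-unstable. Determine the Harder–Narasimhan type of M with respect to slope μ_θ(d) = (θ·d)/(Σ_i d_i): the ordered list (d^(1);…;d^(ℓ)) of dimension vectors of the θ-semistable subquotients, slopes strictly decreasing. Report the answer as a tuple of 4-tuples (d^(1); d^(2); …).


Interval decomposition of M: I[1,1], I[1,4]^2, I[3,4]^2.
HN type (ℓ=3): μ^(1)=70/3; μ^(2)=-1/2; μ^(3)=-46

((0, 2, 2, 2); (0, 0, 2, 2); (3, 0, 0, 0))


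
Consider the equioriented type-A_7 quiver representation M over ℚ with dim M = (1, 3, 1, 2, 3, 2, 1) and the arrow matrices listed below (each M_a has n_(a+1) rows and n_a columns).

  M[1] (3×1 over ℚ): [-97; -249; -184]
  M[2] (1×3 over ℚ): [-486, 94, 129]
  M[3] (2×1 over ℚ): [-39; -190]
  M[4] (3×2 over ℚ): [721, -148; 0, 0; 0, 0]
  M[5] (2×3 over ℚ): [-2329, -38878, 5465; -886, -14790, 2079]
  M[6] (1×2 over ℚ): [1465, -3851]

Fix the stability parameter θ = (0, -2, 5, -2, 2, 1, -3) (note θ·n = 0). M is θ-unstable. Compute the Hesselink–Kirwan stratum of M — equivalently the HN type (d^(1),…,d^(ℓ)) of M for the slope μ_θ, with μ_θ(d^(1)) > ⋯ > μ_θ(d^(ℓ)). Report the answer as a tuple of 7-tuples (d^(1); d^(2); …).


Barcode: M ≅ I[1,2], I[2,2], I[2,7], I[4,4], I[5,5], I[5,6]. HN layers by μ_θ (5 steps, strictly decreasing):
  μ^(1)=2; μ^(2)=3/2; μ^(3)=3/5; μ^(4)=-1; μ^(5)=-2

((0, 0, 0, 0, 1, 0, 0); (0, 0, 0, 0, 1, 1, 0); (0, 0, 1, 1, 1, 1, 1); (1, 1, 0, 0, 0, 0, 0); (0, 2, 0, 1, 0, 0, 0))


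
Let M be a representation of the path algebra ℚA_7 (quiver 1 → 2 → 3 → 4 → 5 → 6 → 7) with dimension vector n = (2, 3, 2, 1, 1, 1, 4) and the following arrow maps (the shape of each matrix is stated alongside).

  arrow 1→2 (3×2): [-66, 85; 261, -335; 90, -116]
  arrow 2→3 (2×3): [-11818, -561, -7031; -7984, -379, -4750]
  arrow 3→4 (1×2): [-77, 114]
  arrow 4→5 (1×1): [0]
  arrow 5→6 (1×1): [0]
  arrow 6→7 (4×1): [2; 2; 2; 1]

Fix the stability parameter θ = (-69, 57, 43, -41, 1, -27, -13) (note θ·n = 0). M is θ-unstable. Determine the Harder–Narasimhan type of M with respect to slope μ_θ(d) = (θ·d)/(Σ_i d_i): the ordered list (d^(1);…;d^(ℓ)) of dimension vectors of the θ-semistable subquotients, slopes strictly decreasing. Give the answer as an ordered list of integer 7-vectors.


Via rank(M_{q-1}∘⋯∘M_p): M ≅ I[1,2], I[1,4], I[2,3], I[5,5], I[6,7], I[7,7]^3.
μ_θ-semistable layers: μ^(1)=57; μ^(2)=50; μ^(3)=59/3; μ^(4)=1; μ^(5)=-13; μ^(6)=-27; μ^(7)=-69

((0, 1, 0, 0, 0, 0, 0); (0, 1, 1, 0, 0, 0, 0); (0, 1, 1, 1, 0, 0, 0); (0, 0, 0, 0, 1, 0, 0); (0, 0, 0, 0, 0, 0, 4); (0, 0, 0, 0, 0, 1, 0); (2, 0, 0, 0, 0, 0, 0))


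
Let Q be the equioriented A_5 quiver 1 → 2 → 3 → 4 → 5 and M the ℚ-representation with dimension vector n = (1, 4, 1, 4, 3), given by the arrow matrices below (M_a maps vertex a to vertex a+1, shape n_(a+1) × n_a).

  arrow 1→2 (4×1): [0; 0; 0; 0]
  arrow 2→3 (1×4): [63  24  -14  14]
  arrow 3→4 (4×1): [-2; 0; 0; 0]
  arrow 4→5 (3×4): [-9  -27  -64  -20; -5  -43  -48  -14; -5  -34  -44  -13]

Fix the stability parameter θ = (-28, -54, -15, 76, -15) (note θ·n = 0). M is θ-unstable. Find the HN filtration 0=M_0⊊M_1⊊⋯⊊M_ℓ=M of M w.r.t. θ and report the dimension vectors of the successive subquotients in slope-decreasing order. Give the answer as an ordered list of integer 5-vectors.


Via rank(M_{q-1}∘⋯∘M_p): M ≅ I[1,1], I[2,2]^3, I[2,5], I[4,4], I[4,5]^2.
μ_θ-semistable layers: μ^(1)=76; μ^(2)=61/2; μ^(3)=-15; μ^(4)=-28; μ^(5)=-54

((0, 0, 0, 1, 0); (0, 0, 0, 3, 3); (0, 0, 1, 0, 0); (1, 0, 0, 0, 0); (0, 4, 0, 0, 0))


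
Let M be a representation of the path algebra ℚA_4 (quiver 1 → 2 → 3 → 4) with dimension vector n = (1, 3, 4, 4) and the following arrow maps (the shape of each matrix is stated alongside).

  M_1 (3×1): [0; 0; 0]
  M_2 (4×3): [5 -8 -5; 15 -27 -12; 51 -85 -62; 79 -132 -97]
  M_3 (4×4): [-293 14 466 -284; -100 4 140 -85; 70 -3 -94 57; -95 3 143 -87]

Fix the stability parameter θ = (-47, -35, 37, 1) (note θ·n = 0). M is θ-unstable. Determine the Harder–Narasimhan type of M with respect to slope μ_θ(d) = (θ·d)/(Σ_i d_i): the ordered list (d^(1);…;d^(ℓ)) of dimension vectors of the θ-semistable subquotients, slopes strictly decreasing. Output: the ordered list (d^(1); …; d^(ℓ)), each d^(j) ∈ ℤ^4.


Barcode: M ≅ I[1,1], I[2,4]^3, I[3,4]. HN layers by μ_θ (3 steps, strictly decreasing):
  μ^(1)=19; μ^(2)=-35; μ^(3)=-47

((0, 0, 4, 4); (0, 3, 0, 0); (1, 0, 0, 0))


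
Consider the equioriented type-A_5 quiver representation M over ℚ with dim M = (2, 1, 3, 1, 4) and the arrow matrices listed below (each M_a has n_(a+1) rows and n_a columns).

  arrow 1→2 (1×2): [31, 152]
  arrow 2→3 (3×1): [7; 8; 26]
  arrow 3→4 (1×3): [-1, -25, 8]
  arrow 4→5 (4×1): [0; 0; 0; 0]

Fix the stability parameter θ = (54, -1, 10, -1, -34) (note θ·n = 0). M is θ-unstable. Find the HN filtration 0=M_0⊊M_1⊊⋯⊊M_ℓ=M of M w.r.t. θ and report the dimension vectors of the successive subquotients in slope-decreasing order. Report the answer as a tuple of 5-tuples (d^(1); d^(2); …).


Interval decomposition of M: I[1,1], I[1,4], I[3,3]^2, I[5,5]^4.
HN type (ℓ=4): μ^(1)=54; μ^(2)=31/2; μ^(3)=10; μ^(4)=-34

((1, 0, 0, 0, 0); (1, 1, 1, 1, 0); (0, 0, 2, 0, 0); (0, 0, 0, 0, 4))


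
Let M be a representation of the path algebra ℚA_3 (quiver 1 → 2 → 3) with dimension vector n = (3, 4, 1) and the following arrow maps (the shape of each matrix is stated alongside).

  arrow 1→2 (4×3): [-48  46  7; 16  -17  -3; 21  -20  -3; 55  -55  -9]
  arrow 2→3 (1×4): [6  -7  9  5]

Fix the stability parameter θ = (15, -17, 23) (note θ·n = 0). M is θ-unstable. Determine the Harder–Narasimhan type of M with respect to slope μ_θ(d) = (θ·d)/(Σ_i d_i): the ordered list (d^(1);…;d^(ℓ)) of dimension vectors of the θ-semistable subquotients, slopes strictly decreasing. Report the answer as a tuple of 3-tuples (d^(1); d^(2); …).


Interval decomposition of M: I[1,2]^2, I[1,3], I[2,2].
HN type (ℓ=3): μ^(1)=23; μ^(2)=-1; μ^(3)=-17

((0, 0, 1); (3, 3, 0); (0, 1, 0))


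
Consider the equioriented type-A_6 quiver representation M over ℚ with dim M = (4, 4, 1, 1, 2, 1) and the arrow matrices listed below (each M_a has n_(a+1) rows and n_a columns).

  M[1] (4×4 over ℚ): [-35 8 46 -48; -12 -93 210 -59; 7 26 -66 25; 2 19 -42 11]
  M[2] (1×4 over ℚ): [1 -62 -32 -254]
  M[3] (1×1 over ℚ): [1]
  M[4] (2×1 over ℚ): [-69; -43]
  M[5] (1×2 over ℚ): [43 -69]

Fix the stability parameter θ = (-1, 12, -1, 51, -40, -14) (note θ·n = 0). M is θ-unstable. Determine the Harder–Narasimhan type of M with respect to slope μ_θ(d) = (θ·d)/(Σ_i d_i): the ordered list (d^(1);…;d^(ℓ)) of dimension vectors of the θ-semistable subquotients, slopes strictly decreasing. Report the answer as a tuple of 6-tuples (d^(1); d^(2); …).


Barcode: M ≅ I[1,1], I[1,2]^2, I[1,5], I[2,2], I[5,6]. HN layers by μ_θ (5 steps, strictly decreasing):
  μ^(1)=12; μ^(2)=11/2; μ^(3)=-1; μ^(4)=-14; μ^(5)=-40

((0, 3, 0, 0, 0, 0); (0, 1, 1, 1, 1, 0); (4, 0, 0, 0, 0, 0); (0, 0, 0, 0, 0, 1); (0, 0, 0, 0, 1, 0))


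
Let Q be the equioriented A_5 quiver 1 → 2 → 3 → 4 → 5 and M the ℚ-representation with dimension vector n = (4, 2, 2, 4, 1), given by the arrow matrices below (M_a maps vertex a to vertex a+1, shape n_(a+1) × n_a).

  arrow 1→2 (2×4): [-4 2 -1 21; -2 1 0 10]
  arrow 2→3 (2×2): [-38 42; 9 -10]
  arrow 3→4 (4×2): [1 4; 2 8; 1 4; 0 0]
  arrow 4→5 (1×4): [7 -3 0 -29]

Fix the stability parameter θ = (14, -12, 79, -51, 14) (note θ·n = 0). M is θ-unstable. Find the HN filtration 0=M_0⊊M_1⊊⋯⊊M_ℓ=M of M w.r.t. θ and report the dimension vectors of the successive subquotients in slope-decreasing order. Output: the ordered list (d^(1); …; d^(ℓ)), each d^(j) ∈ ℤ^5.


Interval decomposition of M: I[1,1]^2, I[1,3], I[1,5], I[4,4]^3.
HN type (ℓ=4): μ^(1)=79; μ^(2)=14; μ^(3)=1; μ^(4)=-51

((0, 0, 1, 0, 0); (2, 0, 1, 1, 1); (2, 2, 0, 0, 0); (0, 0, 0, 3, 0))


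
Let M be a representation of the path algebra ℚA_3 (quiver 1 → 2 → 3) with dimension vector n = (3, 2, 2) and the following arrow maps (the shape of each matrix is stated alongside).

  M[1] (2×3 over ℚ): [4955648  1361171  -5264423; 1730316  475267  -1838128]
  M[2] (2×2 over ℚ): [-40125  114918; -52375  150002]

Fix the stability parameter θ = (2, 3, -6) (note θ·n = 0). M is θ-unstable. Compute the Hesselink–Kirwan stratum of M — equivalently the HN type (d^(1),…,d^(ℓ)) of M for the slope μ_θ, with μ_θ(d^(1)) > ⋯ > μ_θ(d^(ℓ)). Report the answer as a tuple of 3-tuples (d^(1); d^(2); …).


Barcode: M ≅ I[1,1], I[1,2], I[1,3], I[3,3]. HN layers by μ_θ (4 steps, strictly decreasing):
  μ^(1)=3; μ^(2)=2; μ^(3)=-1/3; μ^(4)=-6

((0, 1, 0); (2, 0, 0); (1, 1, 1); (0, 0, 1))


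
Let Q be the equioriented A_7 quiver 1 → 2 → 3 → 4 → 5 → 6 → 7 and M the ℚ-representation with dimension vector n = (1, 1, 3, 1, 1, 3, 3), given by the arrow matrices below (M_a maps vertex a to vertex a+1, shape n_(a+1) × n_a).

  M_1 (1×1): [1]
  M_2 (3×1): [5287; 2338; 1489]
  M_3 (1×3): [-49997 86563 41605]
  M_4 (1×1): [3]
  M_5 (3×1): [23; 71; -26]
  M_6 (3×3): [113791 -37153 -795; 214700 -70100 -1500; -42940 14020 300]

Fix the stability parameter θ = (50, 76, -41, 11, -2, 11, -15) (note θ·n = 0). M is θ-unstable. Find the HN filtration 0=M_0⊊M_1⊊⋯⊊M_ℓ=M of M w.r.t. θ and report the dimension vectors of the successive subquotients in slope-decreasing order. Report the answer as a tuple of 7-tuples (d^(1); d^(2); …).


Barcode: M ≅ I[1,3], I[3,3], I[3,6], I[6,6], I[6,7], I[7,7]^2. HN layers by μ_θ (6 steps, strictly decreasing):
  μ^(1)=85/3; μ^(2)=11; μ^(3)=9/2; μ^(4)=-2; μ^(5)=-15; μ^(6)=-41

((1, 1, 1, 0, 0, 0, 0); (0, 0, 0, 0, 0, 2, 0); (0, 0, 0, 1, 1, 0, 0); (0, 0, 0, 0, 0, 1, 1); (0, 0, 0, 0, 0, 0, 2); (0, 0, 2, 0, 0, 0, 0))


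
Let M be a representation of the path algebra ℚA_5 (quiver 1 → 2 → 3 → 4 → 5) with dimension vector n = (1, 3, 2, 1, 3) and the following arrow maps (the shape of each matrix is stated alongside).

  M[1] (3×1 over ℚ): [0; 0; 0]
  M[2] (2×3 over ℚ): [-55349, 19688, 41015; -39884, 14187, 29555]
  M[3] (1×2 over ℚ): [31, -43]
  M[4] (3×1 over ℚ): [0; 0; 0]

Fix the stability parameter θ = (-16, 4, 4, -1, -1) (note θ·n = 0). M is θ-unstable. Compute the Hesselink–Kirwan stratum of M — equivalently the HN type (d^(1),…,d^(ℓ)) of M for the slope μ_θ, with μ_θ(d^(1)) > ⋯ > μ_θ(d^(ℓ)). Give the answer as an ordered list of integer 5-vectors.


Interval decomposition of M: I[1,1], I[2,2], I[2,3], I[2,4], I[5,5]^3.
HN type (ℓ=4): μ^(1)=4; μ^(2)=7/3; μ^(3)=-1; μ^(4)=-16

((0, 2, 1, 0, 0); (0, 1, 1, 1, 0); (0, 0, 0, 0, 3); (1, 0, 0, 0, 0))


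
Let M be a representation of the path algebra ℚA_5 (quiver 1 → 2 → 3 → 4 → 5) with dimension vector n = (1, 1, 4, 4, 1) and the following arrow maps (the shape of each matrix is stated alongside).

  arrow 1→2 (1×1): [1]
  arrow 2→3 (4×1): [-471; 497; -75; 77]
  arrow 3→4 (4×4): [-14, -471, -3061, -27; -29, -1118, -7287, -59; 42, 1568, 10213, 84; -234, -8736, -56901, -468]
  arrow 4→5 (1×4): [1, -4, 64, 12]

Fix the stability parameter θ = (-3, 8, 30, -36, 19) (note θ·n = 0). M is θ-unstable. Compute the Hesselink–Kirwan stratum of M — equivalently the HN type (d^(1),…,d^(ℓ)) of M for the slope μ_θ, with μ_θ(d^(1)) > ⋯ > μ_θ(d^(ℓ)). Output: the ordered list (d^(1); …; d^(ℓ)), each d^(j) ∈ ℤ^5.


Via rank(M_{q-1}∘⋯∘M_p): M ≅ I[1,5], I[3,3], I[3,4]^2, I[4,4].
μ_θ-semistable layers: μ^(1)=30; μ^(2)=19; μ^(3)=2/3; μ^(4)=-3; μ^(5)=-36

((0, 0, 1, 0, 0); (0, 0, 0, 0, 1); (0, 1, 1, 1, 0); (1, 0, 2, 2, 0); (0, 0, 0, 1, 0))


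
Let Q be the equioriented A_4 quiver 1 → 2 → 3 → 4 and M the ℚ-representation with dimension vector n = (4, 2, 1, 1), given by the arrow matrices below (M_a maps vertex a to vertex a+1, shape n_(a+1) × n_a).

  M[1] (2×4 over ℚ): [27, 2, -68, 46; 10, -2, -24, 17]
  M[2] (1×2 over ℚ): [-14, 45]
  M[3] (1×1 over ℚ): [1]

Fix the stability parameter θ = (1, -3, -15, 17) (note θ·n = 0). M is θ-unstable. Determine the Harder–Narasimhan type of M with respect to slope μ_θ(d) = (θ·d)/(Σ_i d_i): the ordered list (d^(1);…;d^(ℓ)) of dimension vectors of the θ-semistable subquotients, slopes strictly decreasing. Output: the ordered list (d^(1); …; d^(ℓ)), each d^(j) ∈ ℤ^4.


Via rank(M_{q-1}∘⋯∘M_p): M ≅ I[1,1]^2, I[1,2], I[1,4].
μ_θ-semistable layers: μ^(1)=17; μ^(2)=1; μ^(3)=-1; μ^(4)=-17/3

((0, 0, 0, 1); (2, 0, 0, 0); (1, 1, 0, 0); (1, 1, 1, 0))


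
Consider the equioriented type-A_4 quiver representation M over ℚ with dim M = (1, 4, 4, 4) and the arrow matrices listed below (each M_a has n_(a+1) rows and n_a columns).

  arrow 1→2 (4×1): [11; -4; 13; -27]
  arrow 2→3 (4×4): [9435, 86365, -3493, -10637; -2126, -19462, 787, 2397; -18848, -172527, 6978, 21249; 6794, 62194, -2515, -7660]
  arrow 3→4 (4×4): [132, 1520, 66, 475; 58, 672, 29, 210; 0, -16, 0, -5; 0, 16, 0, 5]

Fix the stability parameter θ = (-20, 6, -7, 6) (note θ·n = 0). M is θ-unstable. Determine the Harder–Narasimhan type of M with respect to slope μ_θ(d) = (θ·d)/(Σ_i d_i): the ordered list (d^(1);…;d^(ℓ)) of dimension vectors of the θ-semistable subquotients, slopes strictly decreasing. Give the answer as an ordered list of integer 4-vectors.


Via rank(M_{q-1}∘⋯∘M_p): M ≅ I[1,4], I[2,3]^2, I[2,4], I[4,4]^2.
μ_θ-semistable layers: μ^(1)=6; μ^(2)=-1/2; μ^(3)=-20

((0, 0, 0, 4); (0, 4, 4, 0); (1, 0, 0, 0))


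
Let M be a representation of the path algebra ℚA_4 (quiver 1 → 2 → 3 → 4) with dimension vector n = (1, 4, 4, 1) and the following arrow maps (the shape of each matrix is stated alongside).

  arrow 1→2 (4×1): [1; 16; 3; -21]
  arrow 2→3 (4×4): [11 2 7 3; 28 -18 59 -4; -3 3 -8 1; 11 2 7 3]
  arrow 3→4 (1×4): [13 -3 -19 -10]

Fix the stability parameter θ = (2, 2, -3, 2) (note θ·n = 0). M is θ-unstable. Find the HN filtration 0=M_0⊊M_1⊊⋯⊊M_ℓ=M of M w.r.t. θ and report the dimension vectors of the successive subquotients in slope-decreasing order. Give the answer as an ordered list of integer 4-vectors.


Interval decomposition of M: I[1,3], I[2,2], I[2,3], I[2,4], I[3,3].
HN type (ℓ=4): μ^(1)=2; μ^(2)=1/3; μ^(3)=-1/2; μ^(4)=-3

((0, 1, 0, 1); (1, 1, 1, 0); (0, 2, 2, 0); (0, 0, 1, 0))


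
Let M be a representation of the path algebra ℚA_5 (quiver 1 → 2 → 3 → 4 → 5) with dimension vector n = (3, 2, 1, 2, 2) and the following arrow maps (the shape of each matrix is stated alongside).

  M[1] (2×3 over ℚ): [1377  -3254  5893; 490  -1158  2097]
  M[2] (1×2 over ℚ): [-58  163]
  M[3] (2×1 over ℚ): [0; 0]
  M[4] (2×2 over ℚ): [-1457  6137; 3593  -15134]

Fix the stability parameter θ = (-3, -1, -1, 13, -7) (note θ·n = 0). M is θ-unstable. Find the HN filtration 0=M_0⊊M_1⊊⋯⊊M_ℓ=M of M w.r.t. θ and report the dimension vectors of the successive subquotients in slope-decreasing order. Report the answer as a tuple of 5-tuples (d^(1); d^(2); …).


Interval decomposition of M: I[1,1], I[1,2], I[1,3], I[4,5]^2.
HN type (ℓ=3): μ^(1)=3; μ^(2)=-1; μ^(3)=-3

((0, 0, 0, 2, 2); (0, 2, 1, 0, 0); (3, 0, 0, 0, 0))


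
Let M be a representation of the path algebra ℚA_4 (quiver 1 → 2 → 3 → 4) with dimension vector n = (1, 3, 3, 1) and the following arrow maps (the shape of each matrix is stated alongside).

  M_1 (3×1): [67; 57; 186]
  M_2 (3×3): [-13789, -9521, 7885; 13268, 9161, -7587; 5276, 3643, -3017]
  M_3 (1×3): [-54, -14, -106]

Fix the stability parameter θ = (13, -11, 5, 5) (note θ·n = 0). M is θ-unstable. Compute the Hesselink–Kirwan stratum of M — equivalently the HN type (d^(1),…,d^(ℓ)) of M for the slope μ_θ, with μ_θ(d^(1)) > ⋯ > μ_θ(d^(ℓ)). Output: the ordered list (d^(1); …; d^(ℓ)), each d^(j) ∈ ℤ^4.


Barcode: M ≅ I[1,3], I[2,2], I[2,4], I[3,3]. HN layers by μ_θ (3 steps, strictly decreasing):
  μ^(1)=5; μ^(2)=1; μ^(3)=-11

((0, 0, 3, 1); (1, 1, 0, 0); (0, 2, 0, 0))


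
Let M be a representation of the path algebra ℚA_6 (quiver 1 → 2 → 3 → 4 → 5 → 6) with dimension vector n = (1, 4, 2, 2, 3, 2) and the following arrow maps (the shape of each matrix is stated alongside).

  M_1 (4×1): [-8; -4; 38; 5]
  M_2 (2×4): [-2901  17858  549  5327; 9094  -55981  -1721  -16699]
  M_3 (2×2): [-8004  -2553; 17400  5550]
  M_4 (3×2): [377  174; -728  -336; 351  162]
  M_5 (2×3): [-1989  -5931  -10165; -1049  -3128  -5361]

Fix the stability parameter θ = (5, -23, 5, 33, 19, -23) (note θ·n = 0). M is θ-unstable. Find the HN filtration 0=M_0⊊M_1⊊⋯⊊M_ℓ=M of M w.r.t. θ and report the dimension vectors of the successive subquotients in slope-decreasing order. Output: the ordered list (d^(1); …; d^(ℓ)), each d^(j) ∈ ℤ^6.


Via rank(M_{q-1}∘⋯∘M_p): M ≅ I[1,5], I[2,2]^2, I[2,3], I[4,4], I[5,6]^2.
μ_θ-semistable layers: μ^(1)=33; μ^(2)=26; μ^(3)=5; μ^(4)=-2; μ^(5)=-9; μ^(6)=-23

((0, 0, 0, 1, 0, 0); (0, 0, 0, 1, 1, 0); (0, 0, 2, 0, 0, 0); (0, 0, 0, 0, 2, 2); (1, 1, 0, 0, 0, 0); (0, 3, 0, 0, 0, 0))


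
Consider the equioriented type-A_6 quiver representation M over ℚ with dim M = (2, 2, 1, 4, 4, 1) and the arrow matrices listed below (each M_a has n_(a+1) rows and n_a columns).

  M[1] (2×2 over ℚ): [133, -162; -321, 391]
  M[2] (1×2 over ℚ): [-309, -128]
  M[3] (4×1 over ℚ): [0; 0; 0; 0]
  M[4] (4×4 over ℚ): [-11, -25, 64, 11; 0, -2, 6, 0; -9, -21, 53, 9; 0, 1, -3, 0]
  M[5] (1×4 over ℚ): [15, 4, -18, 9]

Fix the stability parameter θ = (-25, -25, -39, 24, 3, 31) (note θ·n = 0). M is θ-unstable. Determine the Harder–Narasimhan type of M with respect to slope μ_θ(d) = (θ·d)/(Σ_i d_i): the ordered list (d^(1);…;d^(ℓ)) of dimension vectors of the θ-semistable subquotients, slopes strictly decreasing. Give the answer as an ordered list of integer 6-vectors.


Barcode: M ≅ I[1,2], I[1,3], I[4,4], I[4,5]^2, I[4,6], I[5,5]. HN layers by μ_θ (6 steps, strictly decreasing):
  μ^(1)=31; μ^(2)=24; μ^(3)=27/2; μ^(4)=3; μ^(5)=-25; μ^(6)=-89/3

((0, 0, 0, 0, 0, 1); (0, 0, 0, 1, 0, 0); (0, 0, 0, 3, 3, 0); (0, 0, 0, 0, 1, 0); (1, 1, 0, 0, 0, 0); (1, 1, 1, 0, 0, 0))


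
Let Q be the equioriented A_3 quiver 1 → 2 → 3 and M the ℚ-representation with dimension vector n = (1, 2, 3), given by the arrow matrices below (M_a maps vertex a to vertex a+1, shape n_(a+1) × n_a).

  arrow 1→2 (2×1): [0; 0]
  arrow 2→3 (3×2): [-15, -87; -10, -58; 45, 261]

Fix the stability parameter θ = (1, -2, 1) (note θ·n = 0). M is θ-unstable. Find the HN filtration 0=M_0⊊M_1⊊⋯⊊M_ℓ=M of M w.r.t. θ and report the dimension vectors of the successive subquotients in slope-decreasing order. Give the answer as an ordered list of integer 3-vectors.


Interval decomposition of M: I[1,1], I[2,2], I[2,3], I[3,3]^2.
HN type (ℓ=2): μ^(1)=1; μ^(2)=-2

((1, 0, 3); (0, 2, 0))


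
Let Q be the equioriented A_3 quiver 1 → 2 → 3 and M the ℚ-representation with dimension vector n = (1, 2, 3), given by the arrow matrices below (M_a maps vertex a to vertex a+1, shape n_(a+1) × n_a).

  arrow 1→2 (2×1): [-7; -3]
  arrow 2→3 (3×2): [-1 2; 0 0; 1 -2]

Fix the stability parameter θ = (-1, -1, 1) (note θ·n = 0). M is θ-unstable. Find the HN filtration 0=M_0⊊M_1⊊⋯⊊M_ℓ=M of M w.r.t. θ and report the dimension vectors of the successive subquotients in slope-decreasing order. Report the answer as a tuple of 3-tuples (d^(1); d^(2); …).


Via rank(M_{q-1}∘⋯∘M_p): M ≅ I[1,3], I[2,2], I[3,3]^2.
μ_θ-semistable layers: μ^(1)=1; μ^(2)=-1

((0, 0, 3); (1, 2, 0))


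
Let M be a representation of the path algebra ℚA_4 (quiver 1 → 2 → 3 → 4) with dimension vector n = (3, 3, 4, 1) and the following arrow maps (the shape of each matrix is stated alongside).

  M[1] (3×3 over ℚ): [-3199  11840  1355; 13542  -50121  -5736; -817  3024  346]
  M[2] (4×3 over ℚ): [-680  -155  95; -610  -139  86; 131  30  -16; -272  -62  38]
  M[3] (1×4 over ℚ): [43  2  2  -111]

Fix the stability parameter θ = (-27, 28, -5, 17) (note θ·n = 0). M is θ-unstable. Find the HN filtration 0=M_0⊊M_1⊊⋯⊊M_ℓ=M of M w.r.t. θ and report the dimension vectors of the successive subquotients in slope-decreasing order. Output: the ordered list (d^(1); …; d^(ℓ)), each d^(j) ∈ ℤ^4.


Interval decomposition of M: I[1,3]^2, I[1,4], I[3,3].
HN type (ℓ=4): μ^(1)=17; μ^(2)=23/2; μ^(3)=-5; μ^(4)=-27

((0, 0, 0, 1); (0, 3, 3, 0); (0, 0, 1, 0); (3, 0, 0, 0))


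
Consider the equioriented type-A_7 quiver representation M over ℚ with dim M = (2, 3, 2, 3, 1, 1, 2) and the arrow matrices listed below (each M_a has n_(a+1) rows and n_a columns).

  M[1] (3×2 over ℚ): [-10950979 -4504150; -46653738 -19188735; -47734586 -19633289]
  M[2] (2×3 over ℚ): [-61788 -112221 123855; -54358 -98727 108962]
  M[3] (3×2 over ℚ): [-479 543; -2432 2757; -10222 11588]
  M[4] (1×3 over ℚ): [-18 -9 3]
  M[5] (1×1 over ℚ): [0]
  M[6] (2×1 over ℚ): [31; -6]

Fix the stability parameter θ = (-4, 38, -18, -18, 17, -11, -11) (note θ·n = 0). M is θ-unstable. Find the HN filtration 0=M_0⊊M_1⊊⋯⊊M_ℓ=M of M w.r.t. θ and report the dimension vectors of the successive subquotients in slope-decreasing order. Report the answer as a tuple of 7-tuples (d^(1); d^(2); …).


Barcode: M ≅ I[1,2], I[1,5], I[2,4], I[4,4], I[6,7], I[7,7]. HN layers by μ_θ (6 steps, strictly decreasing):
  μ^(1)=38; μ^(2)=17; μ^(3)=2/3; μ^(4)=-4; μ^(5)=-11; μ^(6)=-18

((0, 1, 0, 0, 0, 0, 0); (0, 0, 0, 0, 1, 0, 0); (0, 2, 2, 2, 0, 0, 0); (2, 0, 0, 0, 0, 0, 0); (0, 0, 0, 0, 0, 1, 2); (0, 0, 0, 1, 0, 0, 0))


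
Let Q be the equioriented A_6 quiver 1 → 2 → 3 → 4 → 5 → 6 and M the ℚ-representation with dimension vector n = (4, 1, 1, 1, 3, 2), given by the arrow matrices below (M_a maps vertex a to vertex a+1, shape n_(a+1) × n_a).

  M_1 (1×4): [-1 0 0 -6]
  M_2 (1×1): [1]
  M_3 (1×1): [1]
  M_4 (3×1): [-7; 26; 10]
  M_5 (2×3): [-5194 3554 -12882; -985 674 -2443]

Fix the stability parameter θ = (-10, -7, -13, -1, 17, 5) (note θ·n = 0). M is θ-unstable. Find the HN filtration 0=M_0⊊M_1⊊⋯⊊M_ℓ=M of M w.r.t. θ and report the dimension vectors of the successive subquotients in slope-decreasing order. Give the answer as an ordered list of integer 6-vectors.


Via rank(M_{q-1}∘⋯∘M_p): M ≅ I[1,1]^3, I[1,6], I[5,5], I[5,6].
μ_θ-semistable layers: μ^(1)=17; μ^(2)=11; μ^(3)=-1; μ^(4)=-10

((0, 0, 0, 0, 1, 0); (0, 0, 0, 0, 2, 2); (0, 0, 0, 1, 0, 0); (4, 1, 1, 0, 0, 0))


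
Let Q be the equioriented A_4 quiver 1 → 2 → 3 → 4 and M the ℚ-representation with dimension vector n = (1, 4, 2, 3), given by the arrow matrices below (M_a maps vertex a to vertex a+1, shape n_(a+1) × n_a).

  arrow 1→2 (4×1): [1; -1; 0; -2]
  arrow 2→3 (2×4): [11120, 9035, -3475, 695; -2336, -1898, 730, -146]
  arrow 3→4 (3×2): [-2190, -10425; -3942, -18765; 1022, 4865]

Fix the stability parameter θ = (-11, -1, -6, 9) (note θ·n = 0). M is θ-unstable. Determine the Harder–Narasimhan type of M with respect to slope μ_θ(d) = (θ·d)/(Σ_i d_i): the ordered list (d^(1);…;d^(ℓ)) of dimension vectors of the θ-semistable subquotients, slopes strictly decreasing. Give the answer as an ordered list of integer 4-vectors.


Barcode: M ≅ I[1,3], I[2,2]^3, I[3,4], I[4,4]^2. HN layers by μ_θ (5 steps, strictly decreasing):
  μ^(1)=9; μ^(2)=-1; μ^(3)=-7/2; μ^(4)=-6; μ^(5)=-11

((0, 0, 0, 3); (0, 3, 0, 0); (0, 1, 1, 0); (0, 0, 1, 0); (1, 0, 0, 0))


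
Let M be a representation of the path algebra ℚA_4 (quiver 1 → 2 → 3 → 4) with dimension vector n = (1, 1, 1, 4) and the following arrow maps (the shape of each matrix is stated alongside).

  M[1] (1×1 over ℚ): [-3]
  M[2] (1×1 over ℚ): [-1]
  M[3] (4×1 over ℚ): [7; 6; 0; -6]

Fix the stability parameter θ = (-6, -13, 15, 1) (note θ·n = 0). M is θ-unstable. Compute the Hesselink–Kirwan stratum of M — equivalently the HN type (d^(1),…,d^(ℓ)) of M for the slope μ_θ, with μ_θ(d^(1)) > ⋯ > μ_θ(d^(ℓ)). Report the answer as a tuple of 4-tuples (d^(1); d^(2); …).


Interval decomposition of M: I[1,4], I[4,4]^3.
HN type (ℓ=3): μ^(1)=8; μ^(2)=1; μ^(3)=-19/2

((0, 0, 1, 1); (0, 0, 0, 3); (1, 1, 0, 0))


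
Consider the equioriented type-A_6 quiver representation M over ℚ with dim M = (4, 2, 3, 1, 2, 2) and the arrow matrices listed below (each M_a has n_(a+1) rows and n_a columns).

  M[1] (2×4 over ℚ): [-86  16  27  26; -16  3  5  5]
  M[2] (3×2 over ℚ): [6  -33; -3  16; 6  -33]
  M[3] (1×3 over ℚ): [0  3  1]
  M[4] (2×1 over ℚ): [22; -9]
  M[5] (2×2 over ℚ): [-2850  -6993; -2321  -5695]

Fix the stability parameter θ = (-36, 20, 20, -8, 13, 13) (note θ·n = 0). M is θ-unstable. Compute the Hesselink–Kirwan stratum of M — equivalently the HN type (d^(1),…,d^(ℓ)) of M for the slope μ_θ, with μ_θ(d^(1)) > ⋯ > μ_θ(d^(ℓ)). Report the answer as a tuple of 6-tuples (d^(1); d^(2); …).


Interval decomposition of M: I[1,1]^2, I[1,3], I[1,6], I[3,3], I[5,6].
HN type (ℓ=4): μ^(1)=20; μ^(2)=13; μ^(3)=32/3; μ^(4)=-36

((0, 1, 2, 0, 0, 0); (0, 0, 0, 0, 2, 2); (0, 1, 1, 1, 0, 0); (4, 0, 0, 0, 0, 0))


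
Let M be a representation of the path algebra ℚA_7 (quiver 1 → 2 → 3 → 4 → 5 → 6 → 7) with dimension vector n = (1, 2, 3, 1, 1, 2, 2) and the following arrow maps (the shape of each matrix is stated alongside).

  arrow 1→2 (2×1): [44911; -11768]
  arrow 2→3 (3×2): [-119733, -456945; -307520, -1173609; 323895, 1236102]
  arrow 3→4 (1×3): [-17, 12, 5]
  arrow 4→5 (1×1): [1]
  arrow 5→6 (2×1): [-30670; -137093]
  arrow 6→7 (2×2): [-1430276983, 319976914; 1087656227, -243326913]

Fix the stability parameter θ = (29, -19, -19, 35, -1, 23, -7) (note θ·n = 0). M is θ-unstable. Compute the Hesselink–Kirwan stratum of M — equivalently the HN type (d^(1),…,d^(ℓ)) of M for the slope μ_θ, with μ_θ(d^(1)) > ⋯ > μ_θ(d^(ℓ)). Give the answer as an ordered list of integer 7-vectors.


Via rank(M_{q-1}∘⋯∘M_p): M ≅ I[1,3], I[2,7], I[3,3], I[6,7].
μ_θ-semistable layers: μ^(1)=25/2; μ^(2)=8; μ^(3)=-3; μ^(4)=-19

((0, 0, 0, 1, 1, 1, 1); (0, 0, 0, 0, 0, 1, 1); (1, 1, 1, 0, 0, 0, 0); (0, 1, 2, 0, 0, 0, 0))


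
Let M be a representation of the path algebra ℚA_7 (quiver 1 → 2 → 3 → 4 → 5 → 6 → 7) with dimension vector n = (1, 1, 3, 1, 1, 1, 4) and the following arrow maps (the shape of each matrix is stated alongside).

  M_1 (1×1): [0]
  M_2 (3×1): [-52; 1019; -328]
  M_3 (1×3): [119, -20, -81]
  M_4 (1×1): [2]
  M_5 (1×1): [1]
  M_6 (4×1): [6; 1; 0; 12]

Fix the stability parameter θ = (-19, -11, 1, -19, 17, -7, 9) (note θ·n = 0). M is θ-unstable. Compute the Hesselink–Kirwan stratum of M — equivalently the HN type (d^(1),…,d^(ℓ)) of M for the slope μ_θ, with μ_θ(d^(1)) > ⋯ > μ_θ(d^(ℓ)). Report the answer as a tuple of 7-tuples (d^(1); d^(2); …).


Barcode: M ≅ I[1,1], I[2,3], I[3,3], I[3,7], I[7,7]^3. HN layers by μ_θ (6 steps, strictly decreasing):
  μ^(1)=9; μ^(2)=5; μ^(3)=1; μ^(4)=-9; μ^(5)=-11; μ^(6)=-19

((0, 0, 0, 0, 0, 0, 4); (0, 0, 0, 0, 1, 1, 0); (0, 0, 2, 0, 0, 0, 0); (0, 0, 1, 1, 0, 0, 0); (0, 1, 0, 0, 0, 0, 0); (1, 0, 0, 0, 0, 0, 0))
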